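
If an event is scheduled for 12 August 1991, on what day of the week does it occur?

Doomsday rule: the anchor day for the 1900s is Wednesday. For year 91: 91÷12 = 7 r 7, and 7÷4 = 1, so 7+7+1 = 15.
Wednesday + 15 ≡ Thursday — that's 1991's doomsday.
In August the doomsday date is Aug 8.
Aug 12 is 4 days after Aug 8; 4 mod 7 = 4, so Thursday + 4 = Monday.

Monday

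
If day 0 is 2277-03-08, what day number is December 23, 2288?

Mar 8, 2277 → Mar 8, 2278: 365 days.
Mar 8, 2278 → Mar 8, 2279: 365 days.
Mar 8, 2279 → Mar 8, 2280: 366 days (Feb 29, 2280 is in that span).
Mar 8, 2280 → Mar 8, 2281: 365 days.
Mar 8, 2281 → Mar 8, 2282: 365 days.
Mar 8, 2282 → Mar 8, 2283: 365 days.
Mar 8, 2283 → Mar 8, 2284: 366 days (Feb 29, 2284 is in that span).
Mar 8, 2284 → Mar 8, 2285: 365 days.
Mar 8, 2285 → Mar 8, 2286: 365 days.
Mar 8, 2286 → Mar 8, 2287: 365 days.
Mar 8, 2287 → Mar 8, 2288: 366 days (Feb 29, 2288 is in that span).
Mar 8, 2288 → Apr 8, 2288: 31 days (March has 31).
Apr 8, 2288 → May 8, 2288: 30 days (April has 30).
May 8, 2288 → Jun 8, 2288: 31 days (May has 31).
Jun 8, 2288 → Jul 8, 2288: 30 days (June has 30).
Jul 8, 2288 → Aug 8, 2288: 31 days (July has 31).
Aug 8, 2288 → Sep 8, 2288: 31 days (August has 31).
Sep 8, 2288 → Oct 8, 2288: 30 days (September has 30).
Oct 8, 2288 → Nov 8, 2288: 31 days (October has 31).
Nov 8, 2288 → Dec 8, 2288: 30 days (November has 30).
Dec 8, 2288 → Dec 23, 2288: 15 days.
Total: 4308 days.

4308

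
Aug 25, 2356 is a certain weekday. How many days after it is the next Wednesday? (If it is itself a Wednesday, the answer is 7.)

4

Aug 25, 2356 is a Saturday.
From Saturday to the next Wednesday is 4 days.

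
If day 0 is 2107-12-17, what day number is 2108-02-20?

65

Dec 17, 2107 → Jan 17, 2108: 31 days (December has 31).
Jan 17, 2108 → Feb 17, 2108: 31 days (January has 31).
Feb 17, 2108 → Feb 20, 2108: 3 days.
Total: 65 days.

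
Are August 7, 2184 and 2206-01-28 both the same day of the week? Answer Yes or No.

From Aug 7, 2184 to Jan 28, 2206 is 7843 days.
7843 mod 7 = 3, so they are different weekdays.
(Aug 7, 2184 is a Saturday; Jan 28, 2206 is a Tuesday.)

No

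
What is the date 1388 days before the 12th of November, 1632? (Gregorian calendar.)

−366 (one year; includes Feb 29, 1632) → Nov 12, 1631 (1022 left).
−365 (one year) → Nov 12, 1630 (657 left).
−365 (one year) → Nov 12, 1629 (292 left).
−12 → Oct 31, 1629 (end of Oct, 31 days; 280 left).
−31 → Sep 30, 1629 (end of Sep, 30 days; 249 left).
−30 → Aug 31, 1629 (end of Aug, 31 days; 219 left).
−31 → Jul 31, 1629 (end of Jul, 31 days; 188 left).
−31 → Jun 30, 1629 (end of Jun, 30 days; 157 left).
−30 → May 31, 1629 (end of May, 31 days; 127 left).
−31 → Apr 30, 1629 (end of Apr, 30 days; 96 left).
−30 → Mar 31, 1629 (end of Mar, 31 days; 66 left).
−31 → Feb 28, 1629 (end of Feb, 28 days; 35 left).
−28 → Jan 31, 1629 (end of Jan, 31 days; 7 left).
−7 → Jan 24, 1629.

January 24, 1629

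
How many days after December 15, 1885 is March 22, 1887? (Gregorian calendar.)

462

Dec 15, 1885 → Dec 15, 1886: 365 days.
Dec 15, 1886 → Jan 15, 1887: 31 days (December has 31).
Jan 15, 1887 → Feb 15, 1887: 31 days (January has 31).
Feb 15, 1887 → Mar 15, 1887: 28 days (February has 28).
Mar 15, 1887 → Mar 22, 1887: 7 days.
Total: 462 days.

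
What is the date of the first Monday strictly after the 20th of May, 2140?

May 20, 2140 is a Friday.
From Friday to the next Monday is 3 days.
May 20, 2140 + 3 = May 23, 2140.

May 23, 2140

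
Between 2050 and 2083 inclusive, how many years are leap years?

Multiples of 4 in [2050,2083]: 8.
Of those, multiples of 100: 0 (not leap unless ÷400).
Multiples of 400: 0.
Leap years = 8 − 0 + 0 = 8.

8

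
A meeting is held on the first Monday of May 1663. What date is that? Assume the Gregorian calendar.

May 7, 1663

May 1, 1663 is a Tuesday.
The first Monday is therefore May 7 (6 days later).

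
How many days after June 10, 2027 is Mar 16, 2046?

Jun 10, 2027 → Jun 10, 2028: 366 days (Feb 29, 2028 is in that span).
Jun 10, 2028 → Jun 10, 2029: 365 days.
Jun 10, 2029 → Jun 10, 2030: 365 days.
Jun 10, 2030 → Jun 10, 2031: 365 days.
Jun 10, 2031 → Jun 10, 2032: 366 days (Feb 29, 2032 is in that span).
Jun 10, 2032 → Jun 10, 2033: 365 days.
Jun 10, 2033 → Jun 10, 2034: 365 days.
Jun 10, 2034 → Jun 10, 2035: 365 days.
Jun 10, 2035 → Jun 10, 2036: 366 days (Feb 29, 2036 is in that span).
Jun 10, 2036 → Jun 10, 2037: 365 days.
Jun 10, 2037 → Jun 10, 2038: 365 days.
Jun 10, 2038 → Jun 10, 2039: 365 days.
Jun 10, 2039 → Jun 10, 2040: 366 days (Feb 29, 2040 is in that span).
Jun 10, 2040 → Jun 10, 2041: 365 days.
Jun 10, 2041 → Jun 10, 2042: 365 days.
Jun 10, 2042 → Jun 10, 2043: 365 days.
Jun 10, 2043 → Jun 10, 2044: 366 days (Feb 29, 2044 is in that span).
Jun 10, 2044 → Jun 10, 2045: 365 days.
Jun 10, 2045 → Jul 10, 2045: 30 days (June has 30).
Jul 10, 2045 → Aug 10, 2045: 31 days (July has 31).
Aug 10, 2045 → Sep 10, 2045: 31 days (August has 31).
Sep 10, 2045 → Oct 10, 2045: 30 days (September has 30).
Oct 10, 2045 → Nov 10, 2045: 31 days (October has 31).
Nov 10, 2045 → Dec 10, 2045: 30 days (November has 30).
Dec 10, 2045 → Jan 10, 2046: 31 days (December has 31).
Jan 10, 2046 → Feb 10, 2046: 31 days (January has 31).
Feb 10, 2046 → Mar 10, 2046: 28 days (February has 28).
Mar 10, 2046 → Mar 16, 2046: 6 days.
Total: 6854 days.

6854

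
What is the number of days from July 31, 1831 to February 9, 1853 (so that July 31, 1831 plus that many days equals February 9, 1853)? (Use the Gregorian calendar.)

Jul 31, 1831 → Jul 31, 1832: 366 days (Feb 29, 1832 is in that span).
Jul 31, 1832 → Jul 31, 1833: 365 days.
Jul 31, 1833 → Jul 31, 1834: 365 days.
Jul 31, 1834 → Jul 31, 1835: 365 days.
Jul 31, 1835 → Jul 31, 1836: 366 days (Feb 29, 1836 is in that span).
Jul 31, 1836 → Jul 31, 1837: 365 days.
Jul 31, 1837 → Jul 31, 1838: 365 days.
Jul 31, 1838 → Jul 31, 1839: 365 days.
Jul 31, 1839 → Jul 31, 1840: 366 days (Feb 29, 1840 is in that span).
Jul 31, 1840 → Jul 31, 1841: 365 days.
Jul 31, 1841 → Jul 31, 1842: 365 days.
Jul 31, 1842 → Jul 31, 1843: 365 days.
Jul 31, 1843 → Jul 31, 1844: 366 days (Feb 29, 1844 is in that span).
Jul 31, 1844 → Jul 31, 1845: 365 days.
Jul 31, 1845 → Jul 31, 1846: 365 days.
Jul 31, 1846 → Jul 31, 1847: 365 days.
Jul 31, 1847 → Jul 31, 1848: 366 days (Feb 29, 1848 is in that span).
Jul 31, 1848 → Jul 31, 1849: 365 days.
Jul 31, 1849 → Jul 31, 1850: 365 days.
Jul 31, 1850 → Jul 31, 1851: 365 days.
Jul 31, 1851 → Jul 31, 1852: 366 days (Feb 29, 1852 is in that span).
Jul 31, 1852 → Aug 31, 1852: 31 days (July has 31).
Aug 31, 1852 → Sep 30, 1852: 30 days (August has 31).
Sep 30, 1852 → Oct 30, 1852: 30 days (September has 30).
Oct 30, 1852 → Nov 30, 1852: 31 days (October has 31).
Nov 30, 1852 → Dec 30, 1852: 30 days (November has 30).
Dec 30, 1852 → Jan 30, 1853: 31 days (December has 31).
Jan 30, 1853 → Feb 9, 1853: 10 days.
Total: 7864 days.

7864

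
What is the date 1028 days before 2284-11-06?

−366 (one year; includes Feb 29, 2284) → Nov 6, 2283 (662 left).
−365 (one year) → Nov 6, 2282 (297 left).
−6 → Oct 31, 2282 (end of Oct, 31 days; 291 left).
−31 → Sep 30, 2282 (end of Sep, 30 days; 260 left).
−30 → Aug 31, 2282 (end of Aug, 31 days; 230 left).
−31 → Jul 31, 2282 (end of Jul, 31 days; 199 left).
−31 → Jun 30, 2282 (end of Jun, 30 days; 168 left).
−30 → May 31, 2282 (end of May, 31 days; 138 left).
−31 → Apr 30, 2282 (end of Apr, 30 days; 107 left).
−30 → Mar 31, 2282 (end of Mar, 31 days; 77 left).
−31 → Feb 28, 2282 (end of Feb, 28 days; 46 left).
−28 → Jan 31, 2282 (end of Jan, 31 days; 18 left).
−18 → Jan 13, 2282.

January 13, 2282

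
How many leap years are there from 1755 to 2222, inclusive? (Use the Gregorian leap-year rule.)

Multiples of 4 in [1755,2222]: 117.
Of those, multiples of 100: 5 (not leap unless ÷400).
Multiples of 400: 1.
Leap years = 117 − 5 + 1 = 113.

113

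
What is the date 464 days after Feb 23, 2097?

June 2, 2098

+365 (one year) → Feb 23, 2098 (99 left).
Feb has 28 days: +6 → Mar 1, 2098 (93 left).
Mar has 31 days: +31 → Apr 1, 2098 (62 left).
Apr has 30 days: +30 → May 1, 2098 (32 left).
May has 31 days: +31 → Jun 1, 2098 (1 left).
+1 → Jun 2, 2098.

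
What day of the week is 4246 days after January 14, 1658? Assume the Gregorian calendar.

Friday

First find the weekday of Jan 14, 1658. Doomsday rule: the anchor day for the 1600s is Tuesday. For year 58: 58÷12 = 4 r 10, and 10÷4 = 2, so 4+10+2 = 16.
Tuesday + 16 ≡ Thursday — that's 1658's doomsday.
In January the doomsday date is Jan 3 (1658 is not a leap year).
Jan 14 is 11 days after Jan 3; 11 mod 7 = 4, so Thursday + 4 = Monday.
4246 mod 7 = 4, so 4246 days after a Monday is Monday + 4 = Friday.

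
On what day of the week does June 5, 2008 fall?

January 1, 2008 is a Tuesday.
Jan 1, 2008 → Feb 1, 2008: 31 days (January has 31).
Feb 1, 2008 → Mar 1, 2008: 29 days (February has 29).
Mar 1, 2008 → Apr 1, 2008: 31 days (March has 31).
Apr 1, 2008 → May 1, 2008: 30 days (April has 30).
May 1, 2008 → Jun 1, 2008: 31 days (May has 31).
Jun 1, 2008 → Jun 5, 2008: 4 days.
Total: 156 days.
156 mod 7 = 2, so Tuesday + 2 = Thursday.

Thursday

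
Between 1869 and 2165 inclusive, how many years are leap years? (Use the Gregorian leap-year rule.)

Multiples of 4 in [1869,2165]: 74.
Of those, multiples of 100: 3 (not leap unless ÷400).
Multiples of 400: 1.
Leap years = 74 − 3 + 1 = 72.

72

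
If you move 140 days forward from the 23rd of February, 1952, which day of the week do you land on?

Feb 23, 1952 is a Saturday.
140 mod 7 = 0, so 140 days after a Saturday is Saturday + 0 = Saturday.

Saturday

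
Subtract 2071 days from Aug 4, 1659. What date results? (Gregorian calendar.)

December 2, 1653

−365 (one year) → Aug 4, 1658 (1706 left).
−365 (one year) → Aug 4, 1657 (1341 left).
−365 (one year) → Aug 4, 1656 (976 left).
−366 (one year; includes Feb 29, 1656) → Aug 4, 1655 (610 left).
−365 (one year) → Aug 4, 1654 (245 left).
−4 → Jul 31, 1654 (end of Jul, 31 days; 241 left).
−31 → Jun 30, 1654 (end of Jun, 30 days; 210 left).
−30 → May 31, 1654 (end of May, 31 days; 180 left).
−31 → Apr 30, 1654 (end of Apr, 30 days; 149 left).
−30 → Mar 31, 1654 (end of Mar, 31 days; 119 left).
−31 → Feb 28, 1654 (end of Feb, 28 days; 88 left).
−28 → Jan 31, 1654 (end of Jan, 31 days; 60 left).
−31 → Dec 31, 1653 (end of Dec, 31 days; 29 left).
−29 → Dec 2, 1653.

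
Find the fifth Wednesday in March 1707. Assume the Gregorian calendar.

March 30, 1707

March 1, 1707 is a Tuesday.
The first Wednesday is therefore March 2 (1 days later).
The fifth Wednesday is 2 + 4×7 = March 30.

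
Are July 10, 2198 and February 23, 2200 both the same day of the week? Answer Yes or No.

From Jul 10, 2198 to Feb 23, 2200 is 593 days.
593 mod 7 = 5, so they are different weekdays.
(Jul 10, 2198 is a Tuesday; Feb 23, 2200 is a Sunday.)

No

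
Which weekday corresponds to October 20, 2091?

Saturday

Doomsday rule: the anchor day for the 2000s is Tuesday. For year 91: 91÷12 = 7 r 7, and 7÷4 = 1, so 7+7+1 = 15.
Tuesday + 15 ≡ Wednesday — that's 2091's doomsday.
In October the doomsday date is Oct 10.
Oct 20 is 10 days after Oct 10; 10 mod 7 = 3, so Wednesday + 3 = Saturday.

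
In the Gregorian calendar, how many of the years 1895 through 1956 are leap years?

15

Multiples of 4 in [1895,1956]: 16.
Of those, multiples of 100: 1 (not leap unless ÷400).
Multiples of 400: 0.
Leap years = 16 − 1 + 0 = 15.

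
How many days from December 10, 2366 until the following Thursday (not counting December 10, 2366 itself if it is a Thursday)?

Dec 10, 2366 is a Saturday.
From Saturday to the next Thursday is 5 days.

5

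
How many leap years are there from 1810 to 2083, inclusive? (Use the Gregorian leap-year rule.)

Multiples of 4 in [1810,2083]: 68.
Of those, multiples of 100: 2 (not leap unless ÷400).
Multiples of 400: 1.
Leap years = 68 − 2 + 1 = 67.

67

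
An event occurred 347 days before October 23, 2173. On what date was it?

−23 → Sep 30, 2173 (end of Sep, 30 days; 324 left).
−30 → Aug 31, 2173 (end of Aug, 31 days; 294 left).
−31 → Jul 31, 2173 (end of Jul, 31 days; 263 left).
−31 → Jun 30, 2173 (end of Jun, 30 days; 232 left).
−30 → May 31, 2173 (end of May, 31 days; 202 left).
−31 → Apr 30, 2173 (end of Apr, 30 days; 171 left).
−30 → Mar 31, 2173 (end of Mar, 31 days; 141 left).
−31 → Feb 28, 2173 (end of Feb, 28 days; 110 left).
−28 → Jan 31, 2173 (end of Jan, 31 days; 82 left).
−31 → Dec 31, 2172 (end of Dec, 31 days; 51 left).
−31 → Nov 30, 2172 (end of Nov, 30 days; 20 left).
−20 → Nov 10, 2172.

November 10, 2172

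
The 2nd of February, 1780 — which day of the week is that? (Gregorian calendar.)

Wednesday

Doomsday rule: the anchor day for the 1700s is Sunday. For year 80: 80÷12 = 6 r 8, and 8÷4 = 2, so 6+8+2 = 16.
Sunday + 16 ≡ Tuesday — that's 1780's doomsday.
In February the doomsday date is Feb 29 (1780 is a leap year (divisible by 4)).
Feb 2 is 27 days before Feb 29; 27 mod 7 = 6, so Tuesday − 6 = Wednesday.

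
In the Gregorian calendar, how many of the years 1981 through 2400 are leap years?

Multiples of 4 in [1981,2400]: 105.
Of those, multiples of 100: 5 (not leap unless ÷400).
Multiples of 400: 2.
Leap years = 105 − 5 + 2 = 102.

102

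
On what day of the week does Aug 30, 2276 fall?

Doomsday rule: the anchor day for the 2200s is Friday. For year 76: 76÷12 = 6 r 4, and 4÷4 = 1, so 6+4+1 = 11.
Friday + 11 ≡ Tuesday — that's 2276's doomsday.
In August the doomsday date is Aug 8.
Aug 30 is 22 days after Aug 8; 22 mod 7 = 1, so Tuesday + 1 = Wednesday.

Wednesday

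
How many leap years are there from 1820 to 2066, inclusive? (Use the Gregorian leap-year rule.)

61

Multiples of 4 in [1820,2066]: 62.
Of those, multiples of 100: 2 (not leap unless ÷400).
Multiples of 400: 1.
Leap years = 62 − 2 + 1 = 61.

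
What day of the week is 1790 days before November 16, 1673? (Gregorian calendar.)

Nov 16, 1673 is a Thursday.
1790 mod 7 = 5, so 1790 days before a Thursday is Thursday − 5 = Saturday.

Saturday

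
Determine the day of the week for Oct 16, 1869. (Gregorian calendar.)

Doomsday rule: the anchor day for the 1800s is Friday. For year 69: 69÷12 = 5 r 9, and 9÷4 = 2, so 5+9+2 = 16.
Friday + 16 ≡ Sunday — that's 1869's doomsday.
In October the doomsday date is Oct 10.
Oct 16 is 6 days after Oct 10; 6 mod 7 = 6, so Sunday + 6 = Saturday.

Saturday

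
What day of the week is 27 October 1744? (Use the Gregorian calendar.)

Doomsday rule: the anchor day for the 1700s is Sunday. For year 44: 44÷12 = 3 r 8, and 8÷4 = 2, so 3+8+2 = 13.
Sunday + 13 ≡ Saturday — that's 1744's doomsday.
In October the doomsday date is Oct 10.
Oct 27 is 17 days after Oct 10; 17 mod 7 = 3, so Saturday + 3 = Tuesday.

Tuesday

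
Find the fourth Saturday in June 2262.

June 28, 2262

June 1, 2262 is a Sunday.
The first Saturday is therefore June 7 (6 days later).
The fourth Saturday is 7 + 3×7 = June 28.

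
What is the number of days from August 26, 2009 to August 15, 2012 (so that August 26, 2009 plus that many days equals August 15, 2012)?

1085

Aug 26, 2009 → Aug 26, 2010: 365 days.
Aug 26, 2010 → Aug 26, 2011: 365 days.
Aug 26, 2011 → Sep 26, 2011: 31 days (August has 31).
Sep 26, 2011 → Oct 26, 2011: 30 days (September has 30).
Oct 26, 2011 → Nov 26, 2011: 31 days (October has 31).
Nov 26, 2011 → Dec 26, 2011: 30 days (November has 30).
Dec 26, 2011 → Jan 26, 2012: 31 days (December has 31).
Jan 26, 2012 → Feb 26, 2012: 31 days (January has 31).
Feb 26, 2012 → Mar 26, 2012: 29 days (February has 29).
Mar 26, 2012 → Apr 26, 2012: 31 days (March has 31).
Apr 26, 2012 → May 26, 2012: 30 days (April has 30).
May 26, 2012 → Jun 26, 2012: 31 days (May has 31).
Jun 26, 2012 → Jul 26, 2012: 30 days (June has 30).
Jul 26, 2012 → Aug 15, 2012: 20 days.
Total: 1085 days.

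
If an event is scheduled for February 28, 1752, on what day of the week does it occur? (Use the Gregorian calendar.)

Doomsday rule: the anchor day for the 1700s is Sunday. For year 52: 52÷12 = 4 r 4, and 4÷4 = 1, so 4+4+1 = 9.
Sunday + 9 ≡ Tuesday — that's 1752's doomsday.
In February the doomsday date is Feb 29 (1752 is a leap year (divisible by 4)).
Feb 28 is 1 day before Feb 29; 1 mod 7 = 1, so Tuesday − 1 = Monday.

Monday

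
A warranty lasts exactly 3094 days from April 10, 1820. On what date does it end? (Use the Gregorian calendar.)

September 29, 1828

+365 (one year) → Apr 10, 1821 (2729 left).
+365 (one year) → Apr 10, 1822 (2364 left).
+365 (one year) → Apr 10, 1823 (1999 left).
+366 (one year; includes Feb 29, 1824) → Apr 10, 1824 (1633 left).
+365 (one year) → Apr 10, 1825 (1268 left).
+365 (one year) → Apr 10, 1826 (903 left).
+365 (one year) → Apr 10, 1827 (538 left).
+366 (one year; includes Feb 29, 1828) → Apr 10, 1828 (172 left).
Apr has 30 days: +21 → May 1, 1828 (151 left).
May has 31 days: +31 → Jun 1, 1828 (120 left).
Jun has 30 days: +30 → Jul 1, 1828 (90 left).
Jul has 31 days: +31 → Aug 1, 1828 (59 left).
Aug has 31 days: +31 → Sep 1, 1828 (28 left).
+28 → Sep 29, 1828.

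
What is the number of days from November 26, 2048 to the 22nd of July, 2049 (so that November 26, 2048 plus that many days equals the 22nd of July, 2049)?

Nov 26, 2048 → Dec 26, 2048: 30 days (November has 30).
Dec 26, 2048 → Jan 26, 2049: 31 days (December has 31).
Jan 26, 2049 → Feb 26, 2049: 31 days (January has 31).
Feb 26, 2049 → Mar 26, 2049: 28 days (February has 28).
Mar 26, 2049 → Apr 26, 2049: 31 days (March has 31).
Apr 26, 2049 → May 26, 2049: 30 days (April has 30).
May 26, 2049 → Jun 26, 2049: 31 days (May has 31).
Jun 26, 2049 → Jul 22, 2049: 26 days.
Total: 238 days.

238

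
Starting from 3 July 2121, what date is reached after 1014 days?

+365 (one year) → Jul 3, 2122 (649 left).
+365 (one year) → Jul 3, 2123 (284 left).
Jul has 31 days: +29 → Aug 1, 2123 (255 left).
Aug has 31 days: +31 → Sep 1, 2123 (224 left).
Sep has 30 days: +30 → Oct 1, 2123 (194 left).
Oct has 31 days: +31 → Nov 1, 2123 (163 left).
Nov has 30 days: +30 → Dec 1, 2123 (133 left).
Dec has 31 days: +31 → Jan 1, 2124 (102 left).
Jan has 31 days: +31 → Feb 1, 2124 (71 left).
Feb has 29 days: +29 → Mar 1, 2124 (42 left).
Mar has 31 days: +31 → Apr 1, 2124 (11 left).
+11 → Apr 12, 2124.

April 12, 2124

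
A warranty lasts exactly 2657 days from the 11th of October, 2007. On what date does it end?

+366 (one year; includes Feb 29, 2008) → Oct 11, 2008 (2291 left).
+365 (one year) → Oct 11, 2009 (1926 left).
+365 (one year) → Oct 11, 2010 (1561 left).
+365 (one year) → Oct 11, 2011 (1196 left).
+366 (one year; includes Feb 29, 2012) → Oct 11, 2012 (830 left).
+365 (one year) → Oct 11, 2013 (465 left).
+365 (one year) → Oct 11, 2014 (100 left).
Oct has 31 days: +21 → Nov 1, 2014 (79 left).
Nov has 30 days: +30 → Dec 1, 2014 (49 left).
Dec has 31 days: +31 → Jan 1, 2015 (18 left).
+18 → Jan 19, 2015.

January 19, 2015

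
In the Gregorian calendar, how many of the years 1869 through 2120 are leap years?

61

Multiples of 4 in [1869,2120]: 63.
Of those, multiples of 100: 3 (not leap unless ÷400).
Multiples of 400: 1.
Leap years = 63 − 3 + 1 = 61.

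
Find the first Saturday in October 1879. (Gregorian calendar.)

October 1, 1879 is a Wednesday.
The first Saturday is therefore October 4 (3 days later).

October 4, 1879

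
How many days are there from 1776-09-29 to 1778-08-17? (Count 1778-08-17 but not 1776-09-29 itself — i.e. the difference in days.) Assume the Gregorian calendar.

Sep 29, 1776 → Sep 29, 1777: 365 days.
Sep 29, 1777 → Oct 29, 1777: 30 days (September has 30).
Oct 29, 1777 → Nov 29, 1777: 31 days (October has 31).
Nov 29, 1777 → Dec 29, 1777: 30 days (November has 30).
Dec 29, 1777 → Jan 29, 1778: 31 days (December has 31).
Jan 29, 1778 → Feb 28, 1778: 30 days (January has 31).
Feb 28, 1778 → Mar 28, 1778: 28 days (February has 28).
Mar 28, 1778 → Apr 28, 1778: 31 days (March has 31).
Apr 28, 1778 → May 28, 1778: 30 days (April has 30).
May 28, 1778 → Jun 28, 1778: 31 days (May has 31).
Jun 28, 1778 → Jul 28, 1778: 30 days (June has 30).
Jul 28, 1778 → Aug 17, 1778: 20 days.
Total: 687 days.

687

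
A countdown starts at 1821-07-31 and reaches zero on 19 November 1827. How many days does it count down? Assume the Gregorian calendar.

Jul 31, 1821 → Jul 31, 1822: 365 days.
Jul 31, 1822 → Jul 31, 1823: 365 days.
Jul 31, 1823 → Jul 31, 1824: 366 days (Feb 29, 1824 is in that span).
Jul 31, 1824 → Jul 31, 1825: 365 days.
Jul 31, 1825 → Jul 31, 1826: 365 days.
Jul 31, 1826 → Jul 31, 1827: 365 days.
Jul 31, 1827 → Aug 31, 1827: 31 days (July has 31).
Aug 31, 1827 → Sep 30, 1827: 30 days (August has 31).
Sep 30, 1827 → Oct 30, 1827: 30 days (September has 30).
Oct 30, 1827 → Nov 19, 1827: 20 days.
Total: 2302 days.

2302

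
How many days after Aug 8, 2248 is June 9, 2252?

Aug 8, 2248 → Aug 8, 2249: 365 days.
Aug 8, 2249 → Aug 8, 2250: 365 days.
Aug 8, 2250 → Aug 8, 2251: 365 days.
Aug 8, 2251 → Sep 8, 2251: 31 days (August has 31).
Sep 8, 2251 → Oct 8, 2251: 30 days (September has 30).
Oct 8, 2251 → Nov 8, 2251: 31 days (October has 31).
Nov 8, 2251 → Dec 8, 2251: 30 days (November has 30).
Dec 8, 2251 → Jan 8, 2252: 31 days (December has 31).
Jan 8, 2252 → Feb 8, 2252: 31 days (January has 31).
Feb 8, 2252 → Mar 8, 2252: 29 days (February has 29).
Mar 8, 2252 → Apr 8, 2252: 31 days (March has 31).
Apr 8, 2252 → May 8, 2252: 30 days (April has 30).
May 8, 2252 → Jun 8, 2252: 31 days (May has 31).
Jun 8, 2252 → Jun 9, 2252: 1 days.
Total: 1401 days.

1401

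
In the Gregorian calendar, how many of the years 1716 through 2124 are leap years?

Multiples of 4 in [1716,2124]: 103.
Of those, multiples of 100: 4 (not leap unless ÷400).
Multiples of 400: 1.
Leap years = 103 − 4 + 1 = 100.

100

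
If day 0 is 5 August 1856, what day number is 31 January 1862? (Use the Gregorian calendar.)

Aug 5, 1856 → Aug 5, 1857: 365 days.
Aug 5, 1857 → Aug 5, 1858: 365 days.
Aug 5, 1858 → Aug 5, 1859: 365 days.
Aug 5, 1859 → Aug 5, 1860: 366 days (Feb 29, 1860 is in that span).
Aug 5, 1860 → Aug 5, 1861: 365 days.
Aug 5, 1861 → Sep 5, 1861: 31 days (August has 31).
Sep 5, 1861 → Oct 5, 1861: 30 days (September has 30).
Oct 5, 1861 → Nov 5, 1861: 31 days (October has 31).
Nov 5, 1861 → Dec 5, 1861: 30 days (November has 30).
Dec 5, 1861 → Jan 5, 1862: 31 days (December has 31).
Jan 5, 1862 → Jan 31, 1862: 26 days.
Total: 2005 days.

2005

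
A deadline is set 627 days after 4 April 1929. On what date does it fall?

+365 (one year) → Apr 4, 1930 (262 left).
Apr has 30 days: +27 → May 1, 1930 (235 left).
May has 31 days: +31 → Jun 1, 1930 (204 left).
Jun has 30 days: +30 → Jul 1, 1930 (174 left).
Jul has 31 days: +31 → Aug 1, 1930 (143 left).
Aug has 31 days: +31 → Sep 1, 1930 (112 left).
Sep has 30 days: +30 → Oct 1, 1930 (82 left).
Oct has 31 days: +31 → Nov 1, 1930 (51 left).
Nov has 30 days: +30 → Dec 1, 1930 (21 left).
+21 → Dec 22, 1930.

December 22, 1930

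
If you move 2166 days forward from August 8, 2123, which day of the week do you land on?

Wednesday

Aug 8, 2123 is a Sunday.
2166 mod 7 = 3, so 2166 days after a Sunday is Sunday + 3 = Wednesday.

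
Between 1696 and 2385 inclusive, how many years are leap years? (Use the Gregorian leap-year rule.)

167

Multiples of 4 in [1696,2385]: 173.
Of those, multiples of 100: 7 (not leap unless ÷400).
Multiples of 400: 1.
Leap years = 173 − 7 + 1 = 167.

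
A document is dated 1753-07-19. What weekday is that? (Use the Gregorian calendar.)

Doomsday rule: the anchor day for the 1700s is Sunday. For year 53: 53÷12 = 4 r 5, and 5÷4 = 1, so 4+5+1 = 10.
Sunday + 10 ≡ Wednesday — that's 1753's doomsday.
In July the doomsday date is Jul 11.
Jul 19 is 8 days after Jul 11; 8 mod 7 = 1, so Wednesday + 1 = Thursday.

Thursday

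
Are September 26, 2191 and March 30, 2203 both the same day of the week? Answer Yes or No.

From Sep 26, 2191 to Mar 30, 2203 is 4202 days.
4202 mod 7 = 2, so they are different weekdays.
(Sep 26, 2191 is a Monday; Mar 30, 2203 is a Wednesday.)

No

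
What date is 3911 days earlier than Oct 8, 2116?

−366 (one year; includes Feb 29, 2116) → Oct 8, 2115 (3545 left).
−365 (one year) → Oct 8, 2114 (3180 left).
−365 (one year) → Oct 8, 2113 (2815 left).
−365 (one year) → Oct 8, 2112 (2450 left).
−366 (one year; includes Feb 29, 2112) → Oct 8, 2111 (2084 left).
−365 (one year) → Oct 8, 2110 (1719 left).
−365 (one year) → Oct 8, 2109 (1354 left).
−365 (one year) → Oct 8, 2108 (989 left).
−366 (one year; includes Feb 29, 2108) → Oct 8, 2107 (623 left).
−365 (one year) → Oct 8, 2106 (258 left).
−8 → Sep 30, 2106 (end of Sep, 30 days; 250 left).
−30 → Aug 31, 2106 (end of Aug, 31 days; 220 left).
−31 → Jul 31, 2106 (end of Jul, 31 days; 189 left).
−31 → Jun 30, 2106 (end of Jun, 30 days; 158 left).
−30 → May 31, 2106 (end of May, 31 days; 128 left).
−31 → Apr 30, 2106 (end of Apr, 30 days; 97 left).
−30 → Mar 31, 2106 (end of Mar, 31 days; 67 left).
−31 → Feb 28, 2106 (end of Feb, 28 days; 36 left).
−28 → Jan 31, 2106 (end of Jan, 31 days; 8 left).
−8 → Jan 23, 2106.

January 23, 2106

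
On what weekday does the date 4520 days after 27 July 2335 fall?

Jul 27, 2335 is a Saturday.
4520 mod 7 = 5, so 4520 days after a Saturday is Saturday + 5 = Thursday.

Thursday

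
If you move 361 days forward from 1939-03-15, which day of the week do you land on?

Sunday

First find the weekday of Mar 15, 1939. Doomsday rule: the anchor day for the 1900s is Wednesday. For year 39: 39÷12 = 3 r 3, and 3÷4 = 0, so 3+3+0 = 6.
Wednesday + 6 ≡ Tuesday — that's 1939's doomsday.
In March the doomsday date is Mar 14.
Mar 15 is 1 day after Mar 14; 1 mod 7 = 1, so Tuesday + 1 = Wednesday.
361 mod 7 = 4, so 361 days after a Wednesday is Wednesday + 4 = Sunday.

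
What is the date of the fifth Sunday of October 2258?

October 1, 2258 is a Friday.
The first Sunday is therefore October 3 (2 days later).
The fifth Sunday is 3 + 4×7 = October 31.

October 31, 2258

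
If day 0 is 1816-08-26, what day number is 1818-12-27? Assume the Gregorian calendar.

853

Aug 26, 1816 → Aug 26, 1817: 365 days.
Aug 26, 1817 → Aug 26, 1818: 365 days.
Aug 26, 1818 → Sep 26, 1818: 31 days (August has 31).
Sep 26, 1818 → Oct 26, 1818: 30 days (September has 30).
Oct 26, 1818 → Nov 26, 1818: 31 days (October has 31).
Nov 26, 1818 → Dec 26, 1818: 30 days (November has 30).
Dec 26, 1818 → Dec 27, 1818: 1 days.
Total: 853 days.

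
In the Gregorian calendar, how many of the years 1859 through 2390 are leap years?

Multiples of 4 in [1859,2390]: 133.
Of those, multiples of 100: 5 (not leap unless ÷400).
Multiples of 400: 1.
Leap years = 133 − 5 + 1 = 129.

129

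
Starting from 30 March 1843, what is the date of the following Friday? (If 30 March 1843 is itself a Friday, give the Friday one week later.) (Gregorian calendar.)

Mar 30, 1843 is a Thursday.
From Thursday to the next Friday is 1 day.
Mar 30, 1843 + 1 = Mar 31, 1843.

March 31, 1843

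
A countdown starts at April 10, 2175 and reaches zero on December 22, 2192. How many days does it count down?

6466

Apr 10, 2175 → Apr 10, 2176: 366 days (Feb 29, 2176 is in that span).
Apr 10, 2176 → Apr 10, 2177: 365 days.
Apr 10, 2177 → Apr 10, 2178: 365 days.
Apr 10, 2178 → Apr 10, 2179: 365 days.
Apr 10, 2179 → Apr 10, 2180: 366 days (Feb 29, 2180 is in that span).
Apr 10, 2180 → Apr 10, 2181: 365 days.
Apr 10, 2181 → Apr 10, 2182: 365 days.
Apr 10, 2182 → Apr 10, 2183: 365 days.
Apr 10, 2183 → Apr 10, 2184: 366 days (Feb 29, 2184 is in that span).
Apr 10, 2184 → Apr 10, 2185: 365 days.
Apr 10, 2185 → Apr 10, 2186: 365 days.
Apr 10, 2186 → Apr 10, 2187: 365 days.
Apr 10, 2187 → Apr 10, 2188: 366 days (Feb 29, 2188 is in that span).
Apr 10, 2188 → Apr 10, 2189: 365 days.
Apr 10, 2189 → Apr 10, 2190: 365 days.
Apr 10, 2190 → Apr 10, 2191: 365 days.
Apr 10, 2191 → Apr 10, 2192: 366 days (Feb 29, 2192 is in that span).
Apr 10, 2192 → May 10, 2192: 30 days (April has 30).
May 10, 2192 → Jun 10, 2192: 31 days (May has 31).
Jun 10, 2192 → Jul 10, 2192: 30 days (June has 30).
Jul 10, 2192 → Aug 10, 2192: 31 days (July has 31).
Aug 10, 2192 → Sep 10, 2192: 31 days (August has 31).
Sep 10, 2192 → Oct 10, 2192: 30 days (September has 30).
Oct 10, 2192 → Nov 10, 2192: 31 days (October has 31).
Nov 10, 2192 → Dec 10, 2192: 30 days (November has 30).
Dec 10, 2192 → Dec 22, 2192: 12 days.
Total: 6466 days.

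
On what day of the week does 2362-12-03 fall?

Doomsday rule: the anchor day for the 2300s is Wednesday. For year 62: 62÷12 = 5 r 2, and 2÷4 = 0, so 5+2+0 = 7.
Wednesday + 7 ≡ Wednesday — that's 2362's doomsday.
In December the doomsday date is Dec 12.
Dec 3 is 9 days before Dec 12; 9 mod 7 = 2, so Wednesday − 2 = Monday.

Monday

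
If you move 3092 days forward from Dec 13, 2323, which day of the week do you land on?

Tuesday

Dec 13, 2323 is a Thursday.
3092 mod 7 = 5, so 3092 days after a Thursday is Thursday + 5 = Tuesday.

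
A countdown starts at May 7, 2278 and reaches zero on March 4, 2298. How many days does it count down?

May 7, 2278 → May 7, 2279: 365 days.
May 7, 2279 → May 7, 2280: 366 days (Feb 29, 2280 is in that span).
May 7, 2280 → May 7, 2281: 365 days.
May 7, 2281 → May 7, 2282: 365 days.
May 7, 2282 → May 7, 2283: 365 days.
May 7, 2283 → May 7, 2284: 366 days (Feb 29, 2284 is in that span).
May 7, 2284 → May 7, 2285: 365 days.
May 7, 2285 → May 7, 2286: 365 days.
May 7, 2286 → May 7, 2287: 365 days.
May 7, 2287 → May 7, 2288: 366 days (Feb 29, 2288 is in that span).
May 7, 2288 → May 7, 2289: 365 days.
May 7, 2289 → May 7, 2290: 365 days.
May 7, 2290 → May 7, 2291: 365 days.
May 7, 2291 → May 7, 2292: 366 days (Feb 29, 2292 is in that span).
May 7, 2292 → May 7, 2293: 365 days.
May 7, 2293 → May 7, 2294: 365 days.
May 7, 2294 → May 7, 2295: 365 days.
May 7, 2295 → May 7, 2296: 366 days (Feb 29, 2296 is in that span).
May 7, 2296 → May 7, 2297: 365 days.
May 7, 2297 → Jun 7, 2297: 31 days (May has 31).
Jun 7, 2297 → Jul 7, 2297: 30 days (June has 30).
Jul 7, 2297 → Aug 7, 2297: 31 days (July has 31).
Aug 7, 2297 → Sep 7, 2297: 31 days (August has 31).
Sep 7, 2297 → Oct 7, 2297: 30 days (September has 30).
Oct 7, 2297 → Nov 7, 2297: 31 days (October has 31).
Nov 7, 2297 → Dec 7, 2297: 30 days (November has 30).
Dec 7, 2297 → Jan 7, 2298: 31 days (December has 31).
Jan 7, 2298 → Feb 7, 2298: 31 days (January has 31).
Feb 7, 2298 → Mar 4, 2298: 25 days.
Total: 7241 days.

7241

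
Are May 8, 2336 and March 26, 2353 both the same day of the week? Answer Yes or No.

No

From May 8, 2336 to Mar 26, 2353 is 6166 days.
6166 mod 7 = 6, so they are different weekdays.
(May 8, 2336 is a Friday; Mar 26, 2353 is a Thursday.)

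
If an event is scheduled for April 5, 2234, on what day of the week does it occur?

Doomsday rule: the anchor day for the 2200s is Friday. For year 34: 34÷12 = 2 r 10, and 10÷4 = 2, so 2+10+2 = 14.
Friday + 14 ≡ Friday — that's 2234's doomsday.
In April the doomsday date is Apr 4.
Apr 5 is 1 day after Apr 4; 1 mod 7 = 1, so Friday + 1 = Saturday.

Saturday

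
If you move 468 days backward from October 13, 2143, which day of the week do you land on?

Oct 13, 2143 is a Sunday.
468 mod 7 = 6, so 468 days before a Sunday is Sunday − 6 = Monday.

Monday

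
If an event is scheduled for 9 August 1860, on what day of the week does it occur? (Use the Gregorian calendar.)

Doomsday rule: the anchor day for the 1800s is Friday. For year 60: 60÷12 = 5 r 0, and 0÷4 = 0, so 5+0+0 = 5.
Friday + 5 ≡ Wednesday — that's 1860's doomsday.
In August the doomsday date is Aug 8.
Aug 9 is 1 day after Aug 8; 1 mod 7 = 1, so Wednesday + 1 = Thursday.

Thursday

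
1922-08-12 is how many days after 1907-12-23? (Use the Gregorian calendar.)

Dec 23, 1907 → Dec 23, 1908: 366 days (Feb 29, 1908 is in that span).
Dec 23, 1908 → Dec 23, 1909: 365 days.
Dec 23, 1909 → Dec 23, 1910: 365 days.
Dec 23, 1910 → Dec 23, 1911: 365 days.
Dec 23, 1911 → Dec 23, 1912: 366 days (Feb 29, 1912 is in that span).
Dec 23, 1912 → Dec 23, 1913: 365 days.
Dec 23, 1913 → Dec 23, 1914: 365 days.
Dec 23, 1914 → Dec 23, 1915: 365 days.
Dec 23, 1915 → Dec 23, 1916: 366 days (Feb 29, 1916 is in that span).
Dec 23, 1916 → Dec 23, 1917: 365 days.
Dec 23, 1917 → Dec 23, 1918: 365 days.
Dec 23, 1918 → Dec 23, 1919: 365 days.
Dec 23, 1919 → Dec 23, 1920: 366 days (Feb 29, 1920 is in that span).
Dec 23, 1920 → Dec 23, 1921: 365 days.
Dec 23, 1921 → Jan 23, 1922: 31 days (December has 31).
Jan 23, 1922 → Feb 23, 1922: 31 days (January has 31).
Feb 23, 1922 → Mar 23, 1922: 28 days (February has 28).
Mar 23, 1922 → Apr 23, 1922: 31 days (March has 31).
Apr 23, 1922 → May 23, 1922: 30 days (April has 30).
May 23, 1922 → Jun 23, 1922: 31 days (May has 31).
Jun 23, 1922 → Jul 23, 1922: 30 days (June has 30).
Jul 23, 1922 → Aug 12, 1922: 20 days.
Total: 5346 days.

5346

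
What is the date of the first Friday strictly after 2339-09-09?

September 15, 2339

Sep 9, 2339 is a Saturday.
From Saturday to the next Friday is 6 days.
Sep 9, 2339 + 6 = Sep 15, 2339.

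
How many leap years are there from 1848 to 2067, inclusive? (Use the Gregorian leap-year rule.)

Multiples of 4 in [1848,2067]: 55.
Of those, multiples of 100: 2 (not leap unless ÷400).
Multiples of 400: 1.
Leap years = 55 − 2 + 1 = 54.

54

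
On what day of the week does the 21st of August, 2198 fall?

Tuesday

Doomsday rule: the anchor day for the 2100s is Sunday. For year 98: 98÷12 = 8 r 2, and 2÷4 = 0, so 8+2+0 = 10.
Sunday + 10 ≡ Wednesday — that's 2198's doomsday.
In August the doomsday date is Aug 8.
Aug 21 is 13 days after Aug 8; 13 mod 7 = 6, so Wednesday + 6 = Tuesday.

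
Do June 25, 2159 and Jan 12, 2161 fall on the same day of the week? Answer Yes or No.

From Jun 25, 2159 to Jan 12, 2161 is 567 days.
567 mod 7 = 0, so they are the same weekday.
(Jun 25, 2159 is a Monday; Jan 12, 2161 is a Monday.)

Yes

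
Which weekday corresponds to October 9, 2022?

Sunday

January 1, 2022 is a Saturday.
Jan 1, 2022 → Feb 1, 2022: 31 days (January has 31).
Feb 1, 2022 → Mar 1, 2022: 28 days (February has 28).
Mar 1, 2022 → Apr 1, 2022: 31 days (March has 31).
Apr 1, 2022 → May 1, 2022: 30 days (April has 30).
May 1, 2022 → Jun 1, 2022: 31 days (May has 31).
Jun 1, 2022 → Jul 1, 2022: 30 days (June has 30).
Jul 1, 2022 → Aug 1, 2022: 31 days (July has 31).
Aug 1, 2022 → Sep 1, 2022: 31 days (August has 31).
Sep 1, 2022 → Oct 1, 2022: 30 days (September has 30).
Oct 1, 2022 → Oct 9, 2022: 8 days.
Total: 281 days.
281 mod 7 = 1, so Saturday + 1 = Sunday.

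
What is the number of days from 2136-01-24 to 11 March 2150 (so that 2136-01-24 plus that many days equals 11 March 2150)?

Jan 24, 2136 → Jan 24, 2137: 366 days (Feb 29, 2136 is in that span).
Jan 24, 2137 → Jan 24, 2138: 365 days.
Jan 24, 2138 → Jan 24, 2139: 365 days.
Jan 24, 2139 → Jan 24, 2140: 365 days.
Jan 24, 2140 → Jan 24, 2141: 366 days (Feb 29, 2140 is in that span).
Jan 24, 2141 → Jan 24, 2142: 365 days.
Jan 24, 2142 → Jan 24, 2143: 365 days.
Jan 24, 2143 → Jan 24, 2144: 365 days.
Jan 24, 2144 → Jan 24, 2145: 366 days (Feb 29, 2144 is in that span).
Jan 24, 2145 → Jan 24, 2146: 365 days.
Jan 24, 2146 → Jan 24, 2147: 365 days.
Jan 24, 2147 → Jan 24, 2148: 365 days.
Jan 24, 2148 → Jan 24, 2149: 366 days (Feb 29, 2148 is in that span).
Jan 24, 2149 → Jan 24, 2150: 365 days.
Jan 24, 2150 → Feb 24, 2150: 31 days (January has 31).
Feb 24, 2150 → Mar 11, 2150: 15 days.
Total: 5160 days.

5160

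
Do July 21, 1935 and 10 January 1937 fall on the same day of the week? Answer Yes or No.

Yes

From Jul 21, 1935 to Jan 10, 1937 is 539 days.
539 mod 7 = 0, so they are the same weekday.
(Jul 21, 1935 is a Sunday; Jan 10, 1937 is a Sunday.)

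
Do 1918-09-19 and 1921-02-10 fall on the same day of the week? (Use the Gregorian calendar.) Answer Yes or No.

Yes

From Sep 19, 1918 to Feb 10, 1921 is 875 days.
875 mod 7 = 0, so they are the same weekday.
(Sep 19, 1918 is a Thursday; Feb 10, 1921 is a Thursday.)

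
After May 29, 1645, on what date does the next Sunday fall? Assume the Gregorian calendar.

May 29, 1645 is a Monday.
From Monday to the next Sunday is 6 days.
May 29, 1645 + 6 = Jun 4, 1645.

June 4, 1645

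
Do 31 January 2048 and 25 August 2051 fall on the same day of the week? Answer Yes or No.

From Jan 31, 2048 to Aug 25, 2051 is 1302 days.
1302 mod 7 = 0, so they are the same weekday.
(Jan 31, 2048 is a Friday; Aug 25, 2051 is a Friday.)

Yes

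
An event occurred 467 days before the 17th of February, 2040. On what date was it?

November 7, 2038

−365 (one year) → Feb 17, 2039 (102 left).
−17 → Jan 31, 2039 (end of Jan, 31 days; 85 left).
−31 → Dec 31, 2038 (end of Dec, 31 days; 54 left).
−31 → Nov 30, 2038 (end of Nov, 30 days; 23 left).
−23 → Nov 7, 2038.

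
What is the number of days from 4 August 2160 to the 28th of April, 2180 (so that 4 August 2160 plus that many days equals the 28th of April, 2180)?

Aug 4, 2160 → Aug 4, 2161: 365 days.
Aug 4, 2161 → Aug 4, 2162: 365 days.
Aug 4, 2162 → Aug 4, 2163: 365 days.
Aug 4, 2163 → Aug 4, 2164: 366 days (Feb 29, 2164 is in that span).
Aug 4, 2164 → Aug 4, 2165: 365 days.
Aug 4, 2165 → Aug 4, 2166: 365 days.
Aug 4, 2166 → Aug 4, 2167: 365 days.
Aug 4, 2167 → Aug 4, 2168: 366 days (Feb 29, 2168 is in that span).
Aug 4, 2168 → Aug 4, 2169: 365 days.
Aug 4, 2169 → Aug 4, 2170: 365 days.
Aug 4, 2170 → Aug 4, 2171: 365 days.
Aug 4, 2171 → Aug 4, 2172: 366 days (Feb 29, 2172 is in that span).
Aug 4, 2172 → Aug 4, 2173: 365 days.
Aug 4, 2173 → Aug 4, 2174: 365 days.
Aug 4, 2174 → Aug 4, 2175: 365 days.
Aug 4, 2175 → Aug 4, 2176: 366 days (Feb 29, 2176 is in that span).
Aug 4, 2176 → Aug 4, 2177: 365 days.
Aug 4, 2177 → Aug 4, 2178: 365 days.
Aug 4, 2178 → Aug 4, 2179: 365 days.
Aug 4, 2179 → Sep 4, 2179: 31 days (August has 31).
Sep 4, 2179 → Oct 4, 2179: 30 days (September has 30).
Oct 4, 2179 → Nov 4, 2179: 31 days (October has 31).
Nov 4, 2179 → Dec 4, 2179: 30 days (November has 30).
Dec 4, 2179 → Jan 4, 2180: 31 days (December has 31).
Jan 4, 2180 → Feb 4, 2180: 31 days (January has 31).
Feb 4, 2180 → Mar 4, 2180: 29 days (February has 29).
Mar 4, 2180 → Apr 4, 2180: 31 days (March has 31).
Apr 4, 2180 → Apr 28, 2180: 24 days.
Total: 7207 days.

7207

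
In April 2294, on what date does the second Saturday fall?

April 1, 2294 is a Sunday.
The first Saturday is therefore April 7 (6 days later).
The second Saturday is 7 + 1×7 = April 14.

April 14, 2294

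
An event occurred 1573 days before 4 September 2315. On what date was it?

May 15, 2311

−365 (one year) → Sep 4, 2314 (1208 left).
−365 (one year) → Sep 4, 2313 (843 left).
−365 (one year) → Sep 4, 2312 (478 left).
−366 (one year; includes Feb 29, 2312) → Sep 4, 2311 (112 left).
−4 → Aug 31, 2311 (end of Aug, 31 days; 108 left).
−31 → Jul 31, 2311 (end of Jul, 31 days; 77 left).
−31 → Jun 30, 2311 (end of Jun, 30 days; 46 left).
−30 → May 31, 2311 (end of May, 31 days; 16 left).
−16 → May 15, 2311.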